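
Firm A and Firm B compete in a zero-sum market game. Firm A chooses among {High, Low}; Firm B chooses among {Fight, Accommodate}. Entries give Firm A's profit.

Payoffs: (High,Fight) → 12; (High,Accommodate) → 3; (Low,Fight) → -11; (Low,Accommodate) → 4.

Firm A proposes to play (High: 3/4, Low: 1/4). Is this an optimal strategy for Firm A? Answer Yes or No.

Against Fight this mix gives (3/4)·12 + (1/4)·(-11) = 25/4.
Against Accommodate this mix gives (3/4)·3 + (1/4)·4 = 13/4.
Firm B will play Accommodate, holding Firm A to 13/4. Shifting weight toward the row that does better against Accommodate would raise this floor (the equalizing mix achieves 27/8 against both Accommodate and Fight), so the proposed strategy is not optimal.

No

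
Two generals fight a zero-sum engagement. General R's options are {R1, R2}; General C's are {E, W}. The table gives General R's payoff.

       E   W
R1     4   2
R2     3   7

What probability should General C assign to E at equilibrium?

5/6

Row minima: R1 → 2, R2 → 3; maximin = 3.
Column maxima: E → 4, W → 7; minimax = 4.
3 ≠ 4, so there is no saddle point; optimal play is mixed.
Let General R play R1 with probability p. Expected payoff against E: 4p + 3(1−p) = p + 3; against W: 2p + 7(1−p) = −5p + 7.
Setting these equal: p + 3 = −5p + 7 ⇒ 6p = 4 ⇒ p = 2/3, and the value is (1)·(2/3) + 3 = 11/3.
For General C: with q = P(E), equating R1's and R2's payoffs gives 2q + 2 = −4q + 7 ⇒ q = 5/6.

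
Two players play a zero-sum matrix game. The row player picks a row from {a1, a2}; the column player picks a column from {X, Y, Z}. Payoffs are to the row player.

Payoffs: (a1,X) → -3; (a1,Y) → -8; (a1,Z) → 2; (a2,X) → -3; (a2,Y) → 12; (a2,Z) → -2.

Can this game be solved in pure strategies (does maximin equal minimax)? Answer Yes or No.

Row minima: a1 → -8, a2 → -3; maximin = -3.
Column maxima: X → -3, Y → 12, Z → 2; minimax = -3.
maximin = minimax = -3, so a saddle point exists.

Yes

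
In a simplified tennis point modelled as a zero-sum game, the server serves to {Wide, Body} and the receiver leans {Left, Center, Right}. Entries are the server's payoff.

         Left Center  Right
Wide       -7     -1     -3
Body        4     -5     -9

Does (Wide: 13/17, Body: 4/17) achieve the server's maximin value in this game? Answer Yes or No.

Against Left this mix gives (13/17)·(-7) + (4/17)·4 = -75/17.
Against Center this mix gives (13/17)·(-1) + (4/17)·(-5) = -33/17.
Against Right this mix gives (13/17)·(-3) + (4/17)·(-9) = -75/17.
All of the receiver's active replies (Left, Right) yield -75/17, and no column does worse for the server. The mix makes the receiver indifferent and guarantees -75/17, so it is optimal.

Yes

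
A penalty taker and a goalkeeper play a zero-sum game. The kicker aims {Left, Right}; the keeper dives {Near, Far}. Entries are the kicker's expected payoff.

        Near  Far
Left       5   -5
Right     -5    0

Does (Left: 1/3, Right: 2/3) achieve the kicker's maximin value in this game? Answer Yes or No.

Yes

Against Near this mix gives (1/3)·5 + (2/3)·(-5) = -5/3.
Against Far this mix gives (1/3)·(-5) + (2/3)·0 = -5/3.
All of the keeper's active replies (Near, Far) yield -5/3, and no column does worse for the kicker. The mix makes the keeper indifferent and guarantees -5/3, so it is optimal.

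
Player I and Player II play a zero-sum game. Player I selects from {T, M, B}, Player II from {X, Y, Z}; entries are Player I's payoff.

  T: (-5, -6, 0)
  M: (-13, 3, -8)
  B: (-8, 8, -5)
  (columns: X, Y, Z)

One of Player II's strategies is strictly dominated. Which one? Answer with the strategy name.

Z

X holds Player I's payoff strictly below Z in every row: -5 < 0, -13 < -8, -8 < -5.
So Z is strictly dominated for Player II.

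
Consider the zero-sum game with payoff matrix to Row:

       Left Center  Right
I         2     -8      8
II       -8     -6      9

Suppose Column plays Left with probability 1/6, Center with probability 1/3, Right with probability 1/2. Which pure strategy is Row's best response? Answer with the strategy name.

Expected payoff of I: (1/6)·2 + (1/3)·(-8) + (1/2)·8 = 5/3.
Expected payoff of II: (1/6)·(-8) + (1/3)·(-6) + (1/2)·9 = 7/6.
The largest is 5/3, so Row's best response is I.

I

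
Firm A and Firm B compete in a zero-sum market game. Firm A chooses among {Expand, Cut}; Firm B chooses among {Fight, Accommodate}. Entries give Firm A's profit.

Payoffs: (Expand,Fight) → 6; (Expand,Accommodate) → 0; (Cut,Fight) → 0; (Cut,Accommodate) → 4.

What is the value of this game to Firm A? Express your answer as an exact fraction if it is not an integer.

12/5

Row minima: Expand → 0, Cut → 0; maximin = 0.
Column maxima: Fight → 6, Accommodate → 4; minimax = 4.
0 ≠ 4, so there is no saddle point; optimal play is mixed.
Let Firm A play Expand with probability p. Expected payoff against Fight: 6p + 0(1−p) = 6p; against Accommodate: 0p + 4(1−p) = −4p + 4.
Setting these equal: 6p = −4p + 4 ⇒ 10p = 4 ⇒ p = 2/5, and the value is (6)·(2/5) = 12/5.
For Firm B: with q = P(Fight), equating Expand's and Cut's payoffs gives 6q = −4q + 4 ⇒ q = 2/5.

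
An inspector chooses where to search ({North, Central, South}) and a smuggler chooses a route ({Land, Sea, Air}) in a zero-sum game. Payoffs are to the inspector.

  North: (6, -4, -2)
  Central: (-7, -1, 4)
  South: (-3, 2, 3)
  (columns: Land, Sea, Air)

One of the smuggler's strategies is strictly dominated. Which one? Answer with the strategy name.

Sea holds the inspector's payoff strictly below Air in every row: -4 < -2, -1 < 4, 2 < 3.
So Air is strictly dominated for the smuggler.

Air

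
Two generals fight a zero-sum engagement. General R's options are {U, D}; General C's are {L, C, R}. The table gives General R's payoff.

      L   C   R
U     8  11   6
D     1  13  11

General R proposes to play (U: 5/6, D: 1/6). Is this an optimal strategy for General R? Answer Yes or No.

Against L this mix gives (5/6)·8 + (1/6)·1 = 41/6.
Against C this mix gives (5/6)·11 + (1/6)·13 = 34/3.
Against R this mix gives (5/6)·6 + (1/6)·11 = 41/6.
All of General C's active replies (L, R) yield 41/6, and no column does worse for General R. The mix makes General C indifferent and guarantees 41/6, so it is optimal.

Yes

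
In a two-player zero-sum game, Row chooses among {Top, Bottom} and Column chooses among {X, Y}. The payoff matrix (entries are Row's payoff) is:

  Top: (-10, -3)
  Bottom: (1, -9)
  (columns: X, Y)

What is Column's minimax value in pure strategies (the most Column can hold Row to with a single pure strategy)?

Column maxima: X → 1, Y → -3.
The smallest of these is -3.

-3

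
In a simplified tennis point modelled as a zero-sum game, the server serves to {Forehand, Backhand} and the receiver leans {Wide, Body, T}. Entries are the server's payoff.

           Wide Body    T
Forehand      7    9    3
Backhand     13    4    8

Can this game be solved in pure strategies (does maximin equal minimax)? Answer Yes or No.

Row minima: Forehand → 3, Backhand → 4; maximin = 4.
Column maxima: Wide → 13, Body → 9, T → 8; minimax = 8.
4 ≠ 8, so no pure-strategy equilibrium exists.

No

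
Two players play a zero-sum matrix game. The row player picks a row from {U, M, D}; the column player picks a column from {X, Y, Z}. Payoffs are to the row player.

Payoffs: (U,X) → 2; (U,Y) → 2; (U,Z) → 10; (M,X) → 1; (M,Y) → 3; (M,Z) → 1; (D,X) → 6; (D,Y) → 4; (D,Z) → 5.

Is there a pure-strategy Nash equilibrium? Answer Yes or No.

Row minima: U → 2, M → 1, D → 4; maximin = 4.
Column maxima: X → 6, Y → 4, Z → 10; minimax = 4.
maximin = minimax = 4, so a saddle point exists.

Yes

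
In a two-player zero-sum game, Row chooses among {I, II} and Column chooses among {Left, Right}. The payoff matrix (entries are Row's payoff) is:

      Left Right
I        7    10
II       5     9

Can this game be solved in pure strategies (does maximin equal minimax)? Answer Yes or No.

Yes

Row minima: I → 7, II → 5; maximin = 7.
Column maxima: Left → 7, Right → 10; minimax = 7.
maximin = minimax = 7, so a saddle point exists.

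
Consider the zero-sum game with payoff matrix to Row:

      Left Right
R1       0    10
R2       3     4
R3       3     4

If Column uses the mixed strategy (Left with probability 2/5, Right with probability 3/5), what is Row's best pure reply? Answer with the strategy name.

R1

Expected payoff of R1: (2/5)·0 + (3/5)·10 = 6.
Expected payoff of R2: (2/5)·3 + (3/5)·4 = 18/5.
Expected payoff of R3: (2/5)·3 + (3/5)·4 = 18/5.
The largest is 6, so Row's best response is R1.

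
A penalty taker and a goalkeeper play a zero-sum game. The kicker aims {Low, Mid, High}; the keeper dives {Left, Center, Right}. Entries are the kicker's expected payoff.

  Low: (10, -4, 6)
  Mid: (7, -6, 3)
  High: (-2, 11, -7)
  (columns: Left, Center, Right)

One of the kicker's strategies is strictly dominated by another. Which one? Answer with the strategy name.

Low gives a strictly higher payoff than Mid against every column: 10 > 7, -4 > -6, 6 > 3.
So Mid is strictly dominated and the kicker never plays it.

Mid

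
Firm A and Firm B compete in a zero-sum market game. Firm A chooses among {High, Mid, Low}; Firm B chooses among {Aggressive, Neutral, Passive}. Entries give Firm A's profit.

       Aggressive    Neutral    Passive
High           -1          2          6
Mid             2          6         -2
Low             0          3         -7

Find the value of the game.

Row minima: High → -1, Mid → -2, Low → -7; maximin = -1.
Column maxima: Aggressive → 2, Neutral → 6, Passive → 6; minimax = 2.
-1 ≠ 2, so there is no saddle point; optimal play is mixed.
Low is strictly dominated by Mid, so Firm A never plays it.
Neutral is strictly dominated by Aggressive (it gives Firm A strictly more in every row), so Firm B never plays it.
On the remaining 2×2 (High, Mid vs Aggressive, Passive):
Let Firm A play High with probability p. Expected payoff against Aggressive: (-1)p + 2(1−p) = −3p + 2; against Passive: 6p + (-2)(1−p) = 8p − 2.
Setting these equal: −3p + 2 = 8p − 2 ⇒ −11p = -4 ⇒ p = 4/11, and the value is (-3)·(4/11) + 2 = 10/11.
For Firm B: with q = P(Aggressive), equating High's and Mid's payoffs gives −7q + 6 = 4q − 2 ⇒ q = 8/11.

10/11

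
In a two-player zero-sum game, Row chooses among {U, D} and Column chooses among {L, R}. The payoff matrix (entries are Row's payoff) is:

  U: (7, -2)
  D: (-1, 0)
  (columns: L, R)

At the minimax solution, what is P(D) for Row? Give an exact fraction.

Row minima: U → -2, D → -1; maximin = -1.
Column maxima: L → 7, R → 0; minimax = 0.
-1 ≠ 0, so there is no saddle point; optimal play is mixed.
Let Row play U with probability p. Expected payoff against L: 7p + (-1)(1−p) = 8p − 1; against R: (-2)p + 0(1−p) = −2p.
Setting these equal: 8p − 1 = −2p ⇒ 10p = 1 ⇒ p = 1/10, and the value is (8)·(1/10) − 1 = -1/5.
For Column: with q = P(L), equating U's and D's payoffs gives 9q − 2 = −q ⇒ q = 1/5.

9/10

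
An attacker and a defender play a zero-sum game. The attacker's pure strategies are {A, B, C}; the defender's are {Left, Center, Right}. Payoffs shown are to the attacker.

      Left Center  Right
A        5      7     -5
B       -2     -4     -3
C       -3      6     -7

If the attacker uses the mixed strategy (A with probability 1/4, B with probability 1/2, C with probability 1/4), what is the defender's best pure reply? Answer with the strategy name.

If the defender plays Left, the attacker's expected payoff is (1/4)·5 + (1/2)·(-2) + (1/4)·(-3) = -1/2.
If the defender plays Center, the attacker's expected payoff is (1/4)·7 + (1/2)·(-4) + (1/4)·6 = 5/4.
If the defender plays Right, the attacker's expected payoff is (1/4)·(-5) + (1/2)·(-3) + (1/4)·(-7) = -9/2.
The defender minimizes the attacker's payoff; the smallest is -9/2, so the best response is Right.

Right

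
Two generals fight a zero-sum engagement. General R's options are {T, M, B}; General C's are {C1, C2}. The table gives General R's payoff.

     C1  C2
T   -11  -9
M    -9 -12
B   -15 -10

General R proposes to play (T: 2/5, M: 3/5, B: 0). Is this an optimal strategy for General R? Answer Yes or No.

Against C1 this mix gives (2/5)·(-11) + (3/5)·(-9) = -49/5.
Against C2 this mix gives (2/5)·(-9) + (3/5)·(-12) = -54/5.
General C will play C2, holding General R to -54/5. Shifting weight toward the row that does better against C2 would raise this floor (the equalizing mix achieves -51/5 against both C2 and C1), so the proposed strategy is not optimal.

No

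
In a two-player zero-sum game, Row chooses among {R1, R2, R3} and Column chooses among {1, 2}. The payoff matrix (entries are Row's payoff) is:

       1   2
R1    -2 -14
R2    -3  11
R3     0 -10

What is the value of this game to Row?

Row minima: R1 → -14, R2 → -3, R3 → -10; maximin = -3.
Column maxima: 1 → 0, 2 → 11; minimax = 0.
-3 ≠ 0, so there is no saddle point; optimal play is mixed.
R1 is strictly dominated by R3, so Row never plays it.
On the remaining 2×2 (R2, R3 vs 1, 2):
Let Row play R2 with probability p. Expected payoff against 1: (-3)p + 0(1−p) = −3p; against 2: 11p + (-10)(1−p) = 21p − 10.
Setting these equal: −3p = 21p − 10 ⇒ −24p = -10 ⇒ p = 5/12, and the value is (-3)·(5/12) = -5/4.
For Column: with q = P(1), equating R2's and R3's payoffs gives −14q + 11 = 10q − 10 ⇒ q = 7/8.

-5/4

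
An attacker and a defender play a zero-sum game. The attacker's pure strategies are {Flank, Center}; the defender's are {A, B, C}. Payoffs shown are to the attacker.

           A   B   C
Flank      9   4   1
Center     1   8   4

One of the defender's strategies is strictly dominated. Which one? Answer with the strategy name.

C holds the attacker's payoff strictly below B in every row: 1 < 4, 4 < 8.
So B is strictly dominated for the defender.

B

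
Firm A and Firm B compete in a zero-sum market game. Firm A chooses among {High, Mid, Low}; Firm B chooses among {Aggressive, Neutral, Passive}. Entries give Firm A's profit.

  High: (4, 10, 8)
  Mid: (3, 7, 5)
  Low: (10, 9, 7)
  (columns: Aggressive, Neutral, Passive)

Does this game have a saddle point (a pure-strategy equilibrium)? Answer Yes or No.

Row minima: High → 4, Mid → 3, Low → 7; maximin = 7.
Column maxima: Aggressive → 10, Neutral → 10, Passive → 8; minimax = 8.
7 ≠ 8, so no pure-strategy equilibrium exists.

No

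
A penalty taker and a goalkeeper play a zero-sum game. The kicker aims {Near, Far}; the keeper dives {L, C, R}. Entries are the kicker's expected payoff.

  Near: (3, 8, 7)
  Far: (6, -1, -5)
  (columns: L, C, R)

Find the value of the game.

Row minima: Near → 3, Far → -5; maximin = 3.
Column maxima: L → 6, C → 8, R → 7; minimax = 6.
3 ≠ 6, so there is no saddle point; optimal play is mixed.
C is strictly dominated by R (it gives the kicker strictly more in every row), so the keeper never plays it.
On the remaining 2×2 (Near, Far vs L, R):
Let the kicker play Near with probability p. Expected payoff against L: 3p + 6(1−p) = −3p + 6; against R: 7p + (-5)(1−p) = 12p − 5.
Setting these equal: −3p + 6 = 12p − 5 ⇒ −15p = -11 ⇒ p = 11/15, and the value is (-3)·(11/15) + 6 = 19/5.
For the keeper: with q = P(L), equating Near's and Far's payoffs gives −4q + 7 = 11q − 5 ⇒ q = 4/5.

19/5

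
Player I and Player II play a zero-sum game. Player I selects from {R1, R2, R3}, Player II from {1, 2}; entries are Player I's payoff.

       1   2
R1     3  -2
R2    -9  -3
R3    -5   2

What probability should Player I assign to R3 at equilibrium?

5/12

Row minima: R1 → -2, R2 → -9, R3 → -5; maximin = -2.
Column maxima: 1 → 3, 2 → 2; minimax = 2.
-2 ≠ 2, so there is no saddle point; optimal play is mixed.
R2 is strictly dominated by R1, so Player I never plays it.
On the remaining 2×2 (R1, R3 vs 1, 2):
Let Player I play R1 with probability p. Expected payoff against 1: 3p + (-5)(1−p) = 8p − 5; against 2: (-2)p + 2(1−p) = −4p + 2.
Setting these equal: 8p − 5 = −4p + 2 ⇒ 12p = 7 ⇒ p = 7/12, and the value is (8)·(7/12) − 5 = -1/3.
For Player II: with q = P(1), equating R1's and R3's payoffs gives 5q − 2 = −7q + 2 ⇒ q = 1/3.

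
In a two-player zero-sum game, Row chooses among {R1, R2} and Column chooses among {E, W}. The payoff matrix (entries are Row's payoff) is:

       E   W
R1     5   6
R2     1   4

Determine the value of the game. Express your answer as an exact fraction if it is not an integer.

5

Row minima: R1 → 5, R2 → 1; maximin = 5.
Column maxima: E → 5, W → 6; minimax = 5.
Since maximin = minimax = 5, there is a saddle point and the value is 5.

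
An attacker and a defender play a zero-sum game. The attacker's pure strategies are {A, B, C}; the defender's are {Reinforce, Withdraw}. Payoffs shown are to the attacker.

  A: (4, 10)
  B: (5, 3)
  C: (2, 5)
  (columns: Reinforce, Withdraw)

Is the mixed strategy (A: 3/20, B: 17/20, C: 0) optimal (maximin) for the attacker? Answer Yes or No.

Against Reinforce this mix gives (3/20)·4 + (17/20)·5 = 97/20.
Against Withdraw this mix gives (3/20)·10 + (17/20)·3 = 81/20.
The defender will play Withdraw, holding the attacker to 81/20. Shifting weight toward the row that does better against Withdraw would raise this floor (the equalizing mix achieves 19/4 against both Withdraw and Reinforce), so the proposed strategy is not optimal.

No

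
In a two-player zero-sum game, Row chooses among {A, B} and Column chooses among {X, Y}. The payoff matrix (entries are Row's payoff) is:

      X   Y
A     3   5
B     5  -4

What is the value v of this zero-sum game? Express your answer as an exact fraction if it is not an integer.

Row minima: A → 3, B → -4; maximin = 3.
Column maxima: X → 5, Y → 5; minimax = 5.
3 ≠ 5, so there is no saddle point; optimal play is mixed.
Let Row play A with probability p. Expected payoff against X: 3p + 5(1−p) = −2p + 5; against Y: 5p + (-4)(1−p) = 9p − 4.
Setting these equal: −2p + 5 = 9p − 4 ⇒ −11p = -9 ⇒ p = 9/11, and the value is (-2)·(9/11) + 5 = 37/11.
For Column: with q = P(X), equating A's and B's payoffs gives −2q + 5 = 9q − 4 ⇒ q = 9/11.

37/11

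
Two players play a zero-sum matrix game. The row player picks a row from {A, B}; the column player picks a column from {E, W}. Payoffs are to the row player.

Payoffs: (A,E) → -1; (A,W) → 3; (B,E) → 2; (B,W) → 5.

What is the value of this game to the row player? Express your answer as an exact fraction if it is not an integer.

2

Row minima: A → -1, B → 2; maximin = 2.
Column maxima: E → 2, W → 5; minimax = 2.
Since maximin = minimax = 2, there is a saddle point and the value is 2.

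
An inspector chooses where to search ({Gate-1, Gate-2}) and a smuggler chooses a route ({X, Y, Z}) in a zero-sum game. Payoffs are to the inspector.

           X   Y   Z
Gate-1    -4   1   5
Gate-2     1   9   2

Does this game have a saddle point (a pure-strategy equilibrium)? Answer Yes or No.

Row minima: Gate-1 → -4, Gate-2 → 1; maximin = 1.
Column maxima: X → 1, Y → 9, Z → 5; minimax = 1.
maximin = minimax = 1, so a saddle point exists.

Yes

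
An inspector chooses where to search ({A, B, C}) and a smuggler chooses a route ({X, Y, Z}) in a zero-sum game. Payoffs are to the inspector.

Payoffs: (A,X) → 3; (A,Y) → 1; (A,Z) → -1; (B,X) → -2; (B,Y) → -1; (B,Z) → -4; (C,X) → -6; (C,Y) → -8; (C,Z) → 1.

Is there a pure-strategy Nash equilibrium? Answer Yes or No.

Row minima: A → -1, B → -4, C → -8; maximin = -1.
Column maxima: X → 3, Y → 1, Z → 1; minimax = 1.
-1 ≠ 1, so no pure-strategy equilibrium exists.

No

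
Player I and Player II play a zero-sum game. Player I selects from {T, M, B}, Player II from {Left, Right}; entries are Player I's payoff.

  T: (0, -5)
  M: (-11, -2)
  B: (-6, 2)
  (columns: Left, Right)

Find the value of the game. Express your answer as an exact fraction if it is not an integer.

-30/13

Row minima: T → -5, M → -11, B → -6; maximin = -5.
Column maxima: Left → 0, Right → 2; minimax = 0.
-5 ≠ 0, so there is no saddle point; optimal play is mixed.
M is strictly dominated by B, so Player I never plays it.
On the remaining 2×2 (T, B vs Left, Right):
Let Player I play T with probability p. Expected payoff against Left: 0p + (-6)(1−p) = 6p − 6; against Right: (-5)p + 2(1−p) = −7p + 2.
Setting these equal: 6p − 6 = −7p + 2 ⇒ 13p = 8 ⇒ p = 8/13, and the value is (6)·(8/13) − 6 = -30/13.
For Player II: with q = P(Left), equating T's and B's payoffs gives 5q − 5 = −8q + 2 ⇒ q = 7/13.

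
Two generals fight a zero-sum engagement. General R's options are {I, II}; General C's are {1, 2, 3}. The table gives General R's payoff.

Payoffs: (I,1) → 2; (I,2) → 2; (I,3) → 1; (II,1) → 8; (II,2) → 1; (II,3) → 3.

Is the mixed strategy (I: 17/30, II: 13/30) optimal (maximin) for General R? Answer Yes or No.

No

Against 1 this mix gives (17/30)·2 + (13/30)·8 = 23/5.
Against 2 this mix gives (17/30)·2 + (13/30)·1 = 47/30.
Against 3 this mix gives (17/30)·1 + (13/30)·3 = 28/15.
General C will play 2, holding General R to 47/30. Shifting weight toward the row that does better against 2 would raise this floor (the equalizing mix achieves 5/3 against both 2 and 3), so the proposed strategy is not optimal.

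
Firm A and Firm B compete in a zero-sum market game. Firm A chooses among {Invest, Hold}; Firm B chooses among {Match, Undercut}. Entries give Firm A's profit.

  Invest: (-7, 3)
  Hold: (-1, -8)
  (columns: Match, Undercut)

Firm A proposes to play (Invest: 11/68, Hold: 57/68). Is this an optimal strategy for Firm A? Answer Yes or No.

No

Against Match this mix gives (11/68)·(-7) + (57/68)·(-1) = -67/34.
Against Undercut this mix gives (11/68)·3 + (57/68)·(-8) = -423/68.
Firm B will play Undercut, holding Firm A to -423/68. Shifting weight toward the row that does better against Undercut would raise this floor (the equalizing mix achieves -59/17 against both Undercut and Match), so the proposed strategy is not optimal.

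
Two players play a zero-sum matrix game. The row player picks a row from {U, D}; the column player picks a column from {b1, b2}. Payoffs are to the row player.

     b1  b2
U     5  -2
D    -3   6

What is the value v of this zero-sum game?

3/2

Row minima: U → -2, D → -3; maximin = -2.
Column maxima: b1 → 5, b2 → 6; minimax = 5.
-2 ≠ 5, so there is no saddle point; optimal play is mixed.
Let the row player play U with probability p. Expected payoff against b1: 5p + (-3)(1−p) = 8p − 3; against b2: (-2)p + 6(1−p) = −8p + 6.
Setting these equal: 8p − 3 = −8p + 6 ⇒ 16p = 9 ⇒ p = 9/16, and the value is (8)·(9/16) − 3 = 3/2.
For the column player: with q = P(b1), equating U's and D's payoffs gives 7q − 2 = −9q + 6 ⇒ q = 1/2.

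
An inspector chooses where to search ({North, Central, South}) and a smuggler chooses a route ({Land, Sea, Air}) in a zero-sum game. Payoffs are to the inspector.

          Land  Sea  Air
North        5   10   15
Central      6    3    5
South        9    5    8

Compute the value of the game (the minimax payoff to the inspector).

65/9

Row minima: North → 5, Central → 3, South → 5; maximin = 5.
Column maxima: Land → 9, Sea → 10, Air → 15; minimax = 9.
5 ≠ 9, so there is no saddle point; optimal play is mixed.
Central is strictly dominated by South, so the inspector never plays it.
Air is strictly dominated by Sea (it gives the inspector strictly more in every row), so the smuggler never plays it.
On the remaining 2×2 (North, South vs Land, Sea):
Let the inspector play North with probability p. Expected payoff against Land: 5p + 9(1−p) = −4p + 9; against Sea: 10p + 5(1−p) = 5p + 5.
Setting these equal: −4p + 9 = 5p + 5 ⇒ −9p = -4 ⇒ p = 4/9, and the value is (-4)·(4/9) + 9 = 65/9.
For the smuggler: with q = P(Land), equating North's and South's payoffs gives −5q + 10 = 4q + 5 ⇒ q = 5/9.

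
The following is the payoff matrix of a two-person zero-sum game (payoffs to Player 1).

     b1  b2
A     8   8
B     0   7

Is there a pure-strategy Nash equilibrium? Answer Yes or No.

Yes

Row minima: A → 8, B → 0; maximin = 8.
Column maxima: b1 → 8, b2 → 8; minimax = 8.
maximin = minimax = 8, so a saddle point exists.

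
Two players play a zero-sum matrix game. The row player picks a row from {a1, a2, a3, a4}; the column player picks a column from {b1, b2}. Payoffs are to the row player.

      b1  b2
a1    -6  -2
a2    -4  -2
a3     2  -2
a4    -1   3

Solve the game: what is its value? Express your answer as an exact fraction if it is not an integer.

1/2

Row minima: a1 → -6, a2 → -4, a3 → -2, a4 → -1; maximin = -1.
Column maxima: b1 → 2, b2 → 3; minimax = 2.
-1 ≠ 2, so there is no saddle point; optimal play is mixed.
a1 is strictly dominated by a4, so the row player never plays it.
a2 is strictly dominated by a4, so the row player never plays it.
On the remaining 2×2 (a3, a4 vs b1, b2):
Let the row player play a3 with probability p. Expected payoff against b1: 2p + (-1)(1−p) = 3p − 1; against b2: (-2)p + 3(1−p) = −5p + 3.
Setting these equal: 3p − 1 = −5p + 3 ⇒ 8p = 4 ⇒ p = 1/2, and the value is (3)·(1/2) − 1 = 1/2.
For the column player: with q = P(b1), equating a3's and a4's payoffs gives 4q − 2 = −4q + 3 ⇒ q = 5/8.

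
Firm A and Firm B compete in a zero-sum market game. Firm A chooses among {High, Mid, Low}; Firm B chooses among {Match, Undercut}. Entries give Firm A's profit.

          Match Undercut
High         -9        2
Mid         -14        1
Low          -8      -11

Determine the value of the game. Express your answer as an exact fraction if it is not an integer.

-115/14

Row minima: High → -9, Mid → -14, Low → -11; maximin = -9.
Column maxima: Match → -8, Undercut → 2; minimax = -8.
-9 ≠ -8, so there is no saddle point; optimal play is mixed.
Mid is strictly dominated by High, so Firm A never plays it.
On the remaining 2×2 (High, Low vs Match, Undercut):
Let Firm A play High with probability p. Expected payoff against Match: (-9)p + (-8)(1−p) = −p − 8; against Undercut: 2p + (-11)(1−p) = 13p − 11.
Setting these equal: −p − 8 = 13p − 11 ⇒ −14p = -3 ⇒ p = 3/14, and the value is (-1)·(3/14) − 8 = -115/14.
For Firm B: with q = P(Match), equating High's and Low's payoffs gives −11q + 2 = 3q − 11 ⇒ q = 13/14.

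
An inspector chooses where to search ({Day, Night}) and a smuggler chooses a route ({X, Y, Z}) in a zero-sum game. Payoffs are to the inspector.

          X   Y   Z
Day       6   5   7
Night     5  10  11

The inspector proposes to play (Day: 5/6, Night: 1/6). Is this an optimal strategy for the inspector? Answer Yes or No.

Against X this mix gives (5/6)·6 + (1/6)·5 = 35/6.
Against Y this mix gives (5/6)·5 + (1/6)·10 = 35/6.
Against Z this mix gives (5/6)·7 + (1/6)·11 = 23/3.
All of the smuggler's active replies (X, Y) yield 35/6, and no column does worse for the inspector. The mix makes the smuggler indifferent and guarantees 35/6, so it is optimal.

Yes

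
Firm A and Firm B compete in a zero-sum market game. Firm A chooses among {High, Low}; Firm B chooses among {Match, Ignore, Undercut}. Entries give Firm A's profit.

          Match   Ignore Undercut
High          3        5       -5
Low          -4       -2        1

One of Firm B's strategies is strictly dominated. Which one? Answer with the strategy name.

Match holds Firm A's payoff strictly below Ignore in every row: 3 < 5, -4 < -2.
So Ignore is strictly dominated for Firm B.

Ignore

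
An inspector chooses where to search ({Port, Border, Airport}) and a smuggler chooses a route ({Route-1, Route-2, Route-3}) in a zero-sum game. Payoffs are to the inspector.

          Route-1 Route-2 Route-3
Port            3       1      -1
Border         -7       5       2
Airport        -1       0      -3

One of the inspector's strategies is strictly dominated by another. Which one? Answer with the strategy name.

Airport

Port gives a strictly higher payoff than Airport against every column: 3 > -1, 1 > 0, -1 > -3.
So Airport is strictly dominated and the inspector never plays it.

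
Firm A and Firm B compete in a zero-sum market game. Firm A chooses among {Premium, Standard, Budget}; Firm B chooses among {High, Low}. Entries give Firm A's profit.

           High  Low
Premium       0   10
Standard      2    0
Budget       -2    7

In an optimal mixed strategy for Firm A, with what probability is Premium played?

1/6

Row minima: Premium → 0, Standard → 0, Budget → -2; maximin = 0.
Column maxima: High → 2, Low → 10; minimax = 2.
0 ≠ 2, so there is no saddle point; optimal play is mixed.
Budget is strictly dominated by Premium, so Firm A never plays it.
On the remaining 2×2 (Premium, Standard vs High, Low):
Let Firm A play Premium with probability p. Expected payoff against High: 0p + 2(1−p) = −2p + 2; against Low: 10p + 0(1−p) = 10p.
Setting these equal: −2p + 2 = 10p ⇒ −12p = -2 ⇒ p = 1/6, and the value is (-2)·(1/6) + 2 = 5/3.
For Firm B: with q = P(High), equating Premium's and Standard's payoffs gives −10q + 10 = 2q ⇒ q = 5/6.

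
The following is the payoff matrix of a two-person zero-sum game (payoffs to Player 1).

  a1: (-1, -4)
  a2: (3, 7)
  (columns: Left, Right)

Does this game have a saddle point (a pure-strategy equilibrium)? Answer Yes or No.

Row minima: a1 → -4, a2 → 3; maximin = 3.
Column maxima: Left → 3, Right → 7; minimax = 3.
maximin = minimax = 3, so a saddle point exists.

Yes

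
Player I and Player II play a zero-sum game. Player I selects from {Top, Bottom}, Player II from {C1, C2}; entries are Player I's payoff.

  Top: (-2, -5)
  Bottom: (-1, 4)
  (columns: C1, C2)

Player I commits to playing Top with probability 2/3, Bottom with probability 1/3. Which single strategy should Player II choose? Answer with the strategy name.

If Player II plays C1, Player I's expected payoff is (2/3)·(-2) + (1/3)·(-1) = -5/3.
If Player II plays C2, Player I's expected payoff is (2/3)·(-5) + (1/3)·4 = -2.
Player II minimizes Player I's payoff; the smallest is -2, so the best response is C2.

C2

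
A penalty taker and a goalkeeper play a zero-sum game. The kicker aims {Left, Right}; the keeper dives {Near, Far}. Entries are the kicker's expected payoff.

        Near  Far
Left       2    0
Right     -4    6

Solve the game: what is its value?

1

Row minima: Left → 0, Right → -4; maximin = 0.
Column maxima: Near → 2, Far → 6; minimax = 2.
0 ≠ 2, so there is no saddle point; optimal play is mixed.
Let the kicker play Left with probability p. Expected payoff against Near: 2p + (-4)(1−p) = 6p − 4; against Far: 0p + 6(1−p) = −6p + 6.
Setting these equal: 6p − 4 = −6p + 6 ⇒ 12p = 10 ⇒ p = 5/6, and the value is (6)·(5/6) − 4 = 1.
For the keeper: with q = P(Near), equating Left's and Right's payoffs gives 2q = −10q + 6 ⇒ q = 1/2.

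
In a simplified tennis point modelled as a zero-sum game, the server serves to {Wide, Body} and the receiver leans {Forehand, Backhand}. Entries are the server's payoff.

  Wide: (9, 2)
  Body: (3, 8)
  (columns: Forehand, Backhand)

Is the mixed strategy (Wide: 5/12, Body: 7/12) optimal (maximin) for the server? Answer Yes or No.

Against Forehand this mix gives (5/12)·9 + (7/12)·3 = 11/2.
Against Backhand this mix gives (5/12)·2 + (7/12)·8 = 11/2.
All of the receiver's active replies (Forehand, Backhand) yield 11/2, and no column does worse for the server. The mix makes the receiver indifferent and guarantees 11/2, so it is optimal.

Yes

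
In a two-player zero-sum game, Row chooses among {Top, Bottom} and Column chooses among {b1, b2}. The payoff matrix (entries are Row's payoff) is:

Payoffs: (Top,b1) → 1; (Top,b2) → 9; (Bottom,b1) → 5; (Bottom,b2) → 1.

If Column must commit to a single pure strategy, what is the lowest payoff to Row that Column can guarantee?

5

Column maxima: b1 → 5, b2 → 9.
The smallest of these is 5.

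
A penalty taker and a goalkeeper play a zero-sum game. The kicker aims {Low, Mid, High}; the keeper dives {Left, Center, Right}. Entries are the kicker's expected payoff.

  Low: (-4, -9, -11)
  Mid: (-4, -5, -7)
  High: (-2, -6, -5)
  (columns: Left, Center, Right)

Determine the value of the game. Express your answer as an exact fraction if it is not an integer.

Row minima: Low → -11, Mid → -7, High → -6; maximin = -6.
Column maxima: Left → -2, Center → -5, Right → -5; minimax = -5.
-6 ≠ -5, so there is no saddle point; optimal play is mixed.
Low is strictly dominated by High, so the kicker never plays it.
Left is strictly dominated by Center (it gives the kicker strictly more in every row), so the keeper never plays it.
On the remaining 2×2 (Mid, High vs Center, Right):
Let the kicker play Mid with probability p. Expected payoff against Center: (-5)p + (-6)(1−p) = p − 6; against Right: (-7)p + (-5)(1−p) = −2p − 5.
Setting these equal: p − 6 = −2p − 5 ⇒ 3p = 1 ⇒ p = 1/3, and the value is (1)·(1/3) − 6 = -17/3.
For the keeper: with q = P(Center), equating Mid's and High's payoffs gives 2q − 7 = −q − 5 ⇒ q = 2/3.

-17/3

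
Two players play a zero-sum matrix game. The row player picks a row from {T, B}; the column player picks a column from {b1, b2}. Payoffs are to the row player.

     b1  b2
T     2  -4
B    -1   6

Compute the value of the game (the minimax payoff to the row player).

Row minima: T → -4, B → -1; maximin = -1.
Column maxima: b1 → 2, b2 → 6; minimax = 2.
-1 ≠ 2, so there is no saddle point; optimal play is mixed.
Let the row player play T with probability p. Expected payoff against b1: 2p + (-1)(1−p) = 3p − 1; against b2: (-4)p + 6(1−p) = −10p + 6.
Setting these equal: 3p − 1 = −10p + 6 ⇒ 13p = 7 ⇒ p = 7/13, and the value is (3)·(7/13) − 1 = 8/13.
For the column player: with q = P(b1), equating T's and B's payoffs gives 6q − 4 = −7q + 6 ⇒ q = 10/13.

8/13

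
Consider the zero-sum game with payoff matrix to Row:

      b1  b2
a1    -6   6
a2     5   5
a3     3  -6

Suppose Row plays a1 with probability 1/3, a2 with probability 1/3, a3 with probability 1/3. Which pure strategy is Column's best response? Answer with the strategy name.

b1

If Column plays b1, Row's expected payoff is (1/3)·(-6) + (1/3)·5 + (1/3)·3 = 2/3.
If Column plays b2, Row's expected payoff is (1/3)·6 + (1/3)·5 + (1/3)·(-6) = 5/3.
Column minimizes Row's payoff; the smallest is 2/3, so the best response is b1.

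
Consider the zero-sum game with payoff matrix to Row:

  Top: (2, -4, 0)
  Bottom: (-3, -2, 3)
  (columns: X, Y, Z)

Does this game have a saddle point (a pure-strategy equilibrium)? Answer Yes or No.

No

Row minima: Top → -4, Bottom → -3; maximin = -3.
Column maxima: X → 2, Y → -2, Z → 3; minimax = -2.
-3 ≠ -2, so no pure-strategy equilibrium exists.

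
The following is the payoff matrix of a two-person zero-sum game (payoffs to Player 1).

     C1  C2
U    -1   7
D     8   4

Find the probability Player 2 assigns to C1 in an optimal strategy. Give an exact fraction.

1/4

Row minima: U → -1, D → 4; maximin = 4.
Column maxima: C1 → 8, C2 → 7; minimax = 7.
4 ≠ 7, so there is no saddle point; optimal play is mixed.
Let Player 1 play U with probability p. Expected payoff against C1: (-1)p + 8(1−p) = −9p + 8; against C2: 7p + 4(1−p) = 3p + 4.
Setting these equal: −9p + 8 = 3p + 4 ⇒ −12p = -4 ⇒ p = 1/3, and the value is (-9)·(1/3) + 8 = 5.
For Player 2: with q = P(C1), equating U's and D's payoffs gives −8q + 7 = 4q + 4 ⇒ q = 1/4.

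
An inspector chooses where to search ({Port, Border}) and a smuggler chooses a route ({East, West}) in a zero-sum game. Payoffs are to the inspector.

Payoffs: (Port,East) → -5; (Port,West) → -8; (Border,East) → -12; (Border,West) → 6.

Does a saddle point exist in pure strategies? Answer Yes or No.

No

Row minima: Port → -8, Border → -12; maximin = -8.
Column maxima: East → -5, West → 6; minimax = -5.
-8 ≠ -5, so no pure-strategy equilibrium exists.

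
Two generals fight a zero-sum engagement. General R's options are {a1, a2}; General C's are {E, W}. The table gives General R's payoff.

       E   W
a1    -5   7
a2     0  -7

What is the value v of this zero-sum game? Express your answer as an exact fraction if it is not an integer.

Row minima: a1 → -5, a2 → -7; maximin = -5.
Column maxima: E → 0, W → 7; minimax = 0.
-5 ≠ 0, so there is no saddle point; optimal play is mixed.
Let General R play a1 with probability p. Expected payoff against E: (-5)p + 0(1−p) = −5p; against W: 7p + (-7)(1−p) = 14p − 7.
Setting these equal: −5p = 14p − 7 ⇒ −19p = -7 ⇒ p = 7/19, and the value is (-5)·(7/19) = -35/19.
For General C: with q = P(E), equating a1's and a2's payoffs gives −12q + 7 = 7q − 7 ⇒ q = 14/19.

-35/19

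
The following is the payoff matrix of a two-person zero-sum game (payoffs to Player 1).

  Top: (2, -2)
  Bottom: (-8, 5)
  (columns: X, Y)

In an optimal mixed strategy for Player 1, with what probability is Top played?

13/17

Row minima: Top → -2, Bottom → -8; maximin = -2.
Column maxima: X → 2, Y → 5; minimax = 2.
-2 ≠ 2, so there is no saddle point; optimal play is mixed.
Let Player 1 play Top with probability p. Expected payoff against X: 2p + (-8)(1−p) = 10p − 8; against Y: (-2)p + 5(1−p) = −7p + 5.
Setting these equal: 10p − 8 = −7p + 5 ⇒ 17p = 13 ⇒ p = 13/17, and the value is (10)·(13/17) − 8 = -6/17.
For Player 2: with q = P(X), equating Top's and Bottom's payoffs gives 4q − 2 = −13q + 5 ⇒ q = 7/17.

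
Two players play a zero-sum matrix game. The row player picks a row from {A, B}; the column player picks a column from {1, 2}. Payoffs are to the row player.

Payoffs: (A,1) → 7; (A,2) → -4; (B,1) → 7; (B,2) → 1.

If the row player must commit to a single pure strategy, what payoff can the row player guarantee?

1

Row minima: A → -4, B → 1.
The best of these is 1.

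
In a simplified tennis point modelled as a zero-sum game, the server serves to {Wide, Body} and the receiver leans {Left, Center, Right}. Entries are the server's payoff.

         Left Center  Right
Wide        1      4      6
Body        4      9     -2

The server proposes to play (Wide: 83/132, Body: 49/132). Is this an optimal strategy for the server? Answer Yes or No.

Against Left this mix gives (83/132)·1 + (49/132)·4 = 93/44.
Against Center this mix gives (83/132)·4 + (49/132)·9 = 773/132.
Against Right this mix gives (83/132)·6 + (49/132)·(-2) = 100/33.
The receiver will play Left, holding the server to 93/44. Shifting weight toward the row that does better against Left would raise this floor (the equalizing mix achieves 26/11 against both Left and Right), so the proposed strategy is not optimal.

No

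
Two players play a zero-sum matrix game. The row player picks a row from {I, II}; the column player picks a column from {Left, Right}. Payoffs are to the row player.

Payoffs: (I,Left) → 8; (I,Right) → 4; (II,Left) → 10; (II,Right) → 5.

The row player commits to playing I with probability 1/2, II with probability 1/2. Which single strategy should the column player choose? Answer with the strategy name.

If the column player plays Left, the row player's expected payoff is (1/2)·8 + (1/2)·10 = 9.
If the column player plays Right, the row player's expected payoff is (1/2)·4 + (1/2)·5 = 9/2.
The column player minimizes the row player's payoff; the smallest is 9/2, so the best response is Right.

Right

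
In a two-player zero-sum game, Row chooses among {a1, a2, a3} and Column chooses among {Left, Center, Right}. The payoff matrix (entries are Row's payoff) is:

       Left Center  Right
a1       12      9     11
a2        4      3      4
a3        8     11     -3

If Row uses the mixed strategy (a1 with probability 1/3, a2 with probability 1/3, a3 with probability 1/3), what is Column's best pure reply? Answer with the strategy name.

If Column plays Left, Row's expected payoff is (1/3)·12 + (1/3)·4 + (1/3)·8 = 8.
If Column plays Center, Row's expected payoff is (1/3)·9 + (1/3)·3 + (1/3)·11 = 23/3.
If Column plays Right, Row's expected payoff is (1/3)·11 + (1/3)·4 + (1/3)·(-3) = 4.
Column minimizes Row's payoff; the smallest is 4, so the best response is Right.

Right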